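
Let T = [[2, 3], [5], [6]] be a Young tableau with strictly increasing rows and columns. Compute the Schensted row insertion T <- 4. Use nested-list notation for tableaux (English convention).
[[2, 3, 4], [5], [6]]

4 is larger than every entry of row 1, so it is appended to row 1. The new tableau is [[2, 3, 4], [5], [6]].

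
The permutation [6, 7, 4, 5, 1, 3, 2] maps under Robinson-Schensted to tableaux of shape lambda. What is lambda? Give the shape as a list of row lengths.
Row-insert each entry into an empty tableau.

After inserting 6: P = [[6]].
After inserting 7: P = [[6, 7]].
After inserting 4: P = [[4, 7], [6]].
After inserting 5: P = [[4, 5], [6, 7]].
After inserting 1: P = [[1, 5], [4, 7], [6]].
After inserting 3: P = [[1, 3], [4, 5], [6, 7]].
After inserting 2: P = [[1, 2], [3, 5], [4, 7], [6]].

The final insertion tableau P = [[1, 2], [3, 5], [4, 7], [6]] has shape [2, 2, 2, 1].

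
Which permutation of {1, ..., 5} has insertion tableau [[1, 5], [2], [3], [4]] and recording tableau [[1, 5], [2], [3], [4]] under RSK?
4 3 2 1 5

Reverse the RSK construction: for i from n down to 1, find the cell of Q containing i, remove the entry at that cell from P, and reverse-bump it up through P; the value ejected from row 1 is w(i).

Step i=5: Q has 5 at row 1, column 2; remove that cell from P, ejecting 5. So w(5) = 5. P is now [[1], [2], [3], [4]].
Step i=4: Q has 4 at row 4, column 1; remove 4 from row 4 of P and reverse-bump: 4 enters row 3 and ejects 3; 3 enters row 2 and ejects 2; 2 enters row 1 and ejects 1. So w(4) = 1. P is now [[2], [3], [4]].
Step i=3: Q has 3 at row 3, column 1; remove 4 from row 3 of P and reverse-bump: 4 enters row 2 and ejects 3; 3 enters row 1 and ejects 2. So w(3) = 2. P is now [[3], [4]].
Step i=2: Q has 2 at row 2, column 1; remove 4 from row 2 of P and reverse-bump: 4 enters row 1 and ejects 3. So w(2) = 3. P is now [[4]].
Step i=1: Q has 1 at row 1, column 1; remove that cell from P, ejecting 4. So w(1) = 4. P is now [].

So w = 4 3 2 1 5.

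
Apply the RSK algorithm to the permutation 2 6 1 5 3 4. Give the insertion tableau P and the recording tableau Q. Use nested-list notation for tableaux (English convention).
Insert each entry of the permutation into P by Schensted row insertion, recording in Q the position of each new cell.

Insert 2: appended to row 1. P = [[2]].
Insert 6: appended to row 1. P = [[2, 6]].
Insert 1: 1 bumps 2 from row 1; 2 starts row 2. P = [[1, 6], [2]].
Insert 5: 5 bumps 6 from row 1; 6 appends to row 2. P = [[1, 5], [2, 6]].
Insert 3: 3 bumps 5 from row 1; 5 bumps 6 from row 2; 6 starts row 3. P = [[1, 3], [2, 5], [6]].
Insert 4: appended to row 1. P = [[1, 3, 4], [2, 5], [6]].

So P = [[1, 3, 4], [2, 5], [6]], Q = [[1, 2, 6], [3, 4], [5]].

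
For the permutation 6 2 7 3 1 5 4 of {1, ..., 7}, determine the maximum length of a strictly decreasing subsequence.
3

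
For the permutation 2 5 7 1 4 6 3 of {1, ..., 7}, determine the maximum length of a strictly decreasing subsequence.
3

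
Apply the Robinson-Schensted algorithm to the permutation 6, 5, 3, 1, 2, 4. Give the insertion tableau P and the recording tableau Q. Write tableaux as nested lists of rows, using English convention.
P = [[1, 2, 4], [3], [5], [6]], Q = [[1, 5, 6], [2], [3], [4]]

Insert each entry of the permutation into P by Schensted row insertion, recording in Q the position of each new cell.

Insert 6: appended to row 1. P = [[6]].
Insert 5: 5 bumps 6 from row 1; 6 starts row 2. P = [[5], [6]].
Insert 3: 3 bumps 5 from row 1; 5 bumps 6 from row 2; 6 starts row 3. P = [[3], [5], [6]].
Insert 1: 1 bumps 3 from row 1; 3 bumps 5 from row 2; 5 bumps 6 from row 3; 6 starts row 4. P = [[1], [3], [5], [6]].
Insert 2: appended to row 1. P = [[1, 2], [3], [5], [6]].
Insert 4: appended to row 1. P = [[1, 2, 4], [3], [5], [6]].

So P = [[1, 2, 4], [3], [5], [6]], Q = [[1, 5, 6], [2], [3], [4]].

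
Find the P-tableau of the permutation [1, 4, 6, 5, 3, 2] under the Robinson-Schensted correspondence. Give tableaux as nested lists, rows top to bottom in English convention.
Insert 1: appended to row 1. P = [[1]].
Insert 4: appended to row 1. P = [[1, 4]].
Insert 6: appended to row 1. P = [[1, 4, 6]].
Insert 5: 5 bumps 6 from row 1; 6 starts row 2. P = [[1, 4, 5], [6]].
Insert 3: 3 bumps 4 from row 1; 4 bumps 6 from row 2; 6 starts row 3. P = [[1, 3, 5], [4], [6]].
Insert 2: 2 bumps 3 from row 1; 3 bumps 4 from row 2; 4 bumps 6 from row 3; 6 starts row 4. P = [[1, 2, 5], [3], [4], [6]].

So P = [[1, 2, 5], [3], [4], [6]].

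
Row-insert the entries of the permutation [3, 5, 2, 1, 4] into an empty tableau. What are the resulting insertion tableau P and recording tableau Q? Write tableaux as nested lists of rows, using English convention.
P = [[1, 4], [2, 5], [3]], Q = [[1, 2], [3, 5], [4]]

Insert each entry of the permutation into P by Schensted row insertion, recording in Q the position of each new cell.

Insert 3: appended to row 1. P = [[3]].
Insert 5: appended to row 1. P = [[3, 5]].
Insert 2: 2 bumps 3 from row 1; 3 starts row 2. P = [[2, 5], [3]].
Insert 1: 1 bumps 2 from row 1; 2 bumps 3 from row 2; 3 starts row 3. P = [[1, 5], [2], [3]].
Insert 4: 4 bumps 5 from row 1; 5 appends to row 2. P = [[1, 4], [2, 5], [3]].

So P = [[1, 4], [2, 5], [3]], Q = [[1, 2], [3, 5], [4]].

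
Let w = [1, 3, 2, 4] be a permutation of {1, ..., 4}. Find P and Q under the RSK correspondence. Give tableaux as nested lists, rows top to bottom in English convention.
Insert each entry of the permutation into P by Schensted row insertion, recording in Q the position of each new cell.

Insert 1: appended to row 1. P = [[1]].
Insert 3: appended to row 1. P = [[1, 3]].
Insert 2: 2 bumps 3 from row 1; 3 starts row 2. P = [[1, 2], [3]].
Insert 4: appended to row 1. P = [[1, 2, 4], [3]].

So P = [[1, 2, 4], [3]], Q = [[1, 2, 4], [3]].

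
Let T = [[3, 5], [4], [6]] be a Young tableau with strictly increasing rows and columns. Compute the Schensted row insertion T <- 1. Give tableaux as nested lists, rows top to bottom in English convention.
In row 1, 1 replaces 3 (the leftmost entry greater than 1); 3 is bumped to row 2. In row 2, 3 replaces 4 (the leftmost entry greater than 3); 4 is bumped to row 3. In row 3, 4 replaces 6 (the leftmost entry greater than 4); 6 is bumped to row 4. 6 starts a new row 4. The new tableau is [[1, 5], [3], [4], [6]].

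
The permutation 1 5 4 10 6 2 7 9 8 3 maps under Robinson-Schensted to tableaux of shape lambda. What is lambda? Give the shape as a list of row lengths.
Row-insert each entry into an empty tableau.

After inserting 1: P = [[1]].
After inserting 5: P = [[1, 5]].
After inserting 4: P = [[1, 4], [5]].
After inserting 10: P = [[1, 4, 10], [5]].
After inserting 6: P = [[1, 4, 6], [5, 10]].
After inserting 2: P = [[1, 2, 6], [4, 10], [5]].
After inserting 7: P = [[1, 2, 6, 7], [4, 10], [5]].
After inserting 9: P = [[1, 2, 6, 7, 9], [4, 10], [5]].
After inserting 8: P = [[1, 2, 6, 7, 8], [4, 9], [5, 10]].
After inserting 3: P = [[1, 2, 3, 7, 8], [4, 6], [5, 9], [10]].

The final insertion tableau P = [[1, 2, 3, 7, 8], [4, 6], [5, 9], [10]] has shape [5, 2, 2, 1].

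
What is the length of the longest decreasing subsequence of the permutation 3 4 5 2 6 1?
3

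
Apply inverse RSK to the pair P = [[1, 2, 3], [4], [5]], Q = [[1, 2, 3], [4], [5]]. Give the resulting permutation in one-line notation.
Reverse the RSK construction: for i from n down to 1, find the cell of Q containing i, remove the entry at that cell from P, and reverse-bump it up through P; the value ejected from row 1 is w(i).

Step i=5: Q has 5 at row 3, column 1; remove 5 from row 3 of P and reverse-bump: 5 enters row 2 and ejects 4; 4 enters row 1 and ejects 3. So w(5) = 3. P is now [[1, 2, 4], [5]].
Step i=4: Q has 4 at row 2, column 1; remove 5 from row 2 of P and reverse-bump: 5 enters row 1 and ejects 4. So w(4) = 4. P is now [[1, 2, 5]].
Step i=3: Q has 3 at row 1, column 3; remove that cell from P, ejecting 5. So w(3) = 5. P is now [[1, 2]].
Step i=2: Q has 2 at row 1, column 2; remove that cell from P, ejecting 2. So w(2) = 2. P is now [[1]].
Step i=1: Q has 1 at row 1, column 1; remove that cell from P, ejecting 1. So w(1) = 1. P is now [].

So w = 1 2 5 4 3.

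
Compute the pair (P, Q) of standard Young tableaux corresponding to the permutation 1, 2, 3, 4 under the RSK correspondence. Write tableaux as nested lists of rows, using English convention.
P = [[1, 2, 3, 4]], Q = [[1, 2, 3, 4]]

Insert each entry of the permutation into P by Schensted row insertion, recording in Q the position of each new cell.

Insert 1: appended to row 1. P = [[1]].
Insert 2: appended to row 1. P = [[1, 2]].
Insert 3: appended to row 1. P = [[1, 2, 3]].
Insert 4: appended to row 1. P = [[1, 2, 3, 4]].

So P = [[1, 2, 3, 4]], Q = [[1, 2, 3, 4]].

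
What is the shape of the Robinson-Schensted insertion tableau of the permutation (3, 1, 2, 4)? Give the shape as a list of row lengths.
Row-insert each entry into an empty tableau.

After inserting 3: P = [[3]].
After inserting 1: P = [[1], [3]].
After inserting 2: P = [[1, 2], [3]].
After inserting 4: P = [[1, 2, 4], [3]].

The final insertion tableau P = [[1, 2, 4], [3]] has shape [3, 1].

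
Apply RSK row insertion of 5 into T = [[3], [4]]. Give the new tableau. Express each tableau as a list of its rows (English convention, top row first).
5 is larger than every entry of row 1, so it is appended to row 1. The new tableau is [[3, 5], [4]].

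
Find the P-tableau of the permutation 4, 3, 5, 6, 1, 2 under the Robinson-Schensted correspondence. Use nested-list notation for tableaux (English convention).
Insert 4: appended to row 1. P = [[4]].
Insert 3: 3 bumps 4 from row 1; 4 starts row 2. P = [[3], [4]].
Insert 5: appended to row 1. P = [[3, 5], [4]].
Insert 6: appended to row 1. P = [[3, 5, 6], [4]].
Insert 1: 1 bumps 3 from row 1; 3 bumps 4 from row 2; 4 starts row 3. P = [[1, 5, 6], [3], [4]].
Insert 2: 2 bumps 5 from row 1; 5 appends to row 2. P = [[1, 2, 6], [3, 5], [4]].

So P = [[1, 2, 6], [3, 5], [4]].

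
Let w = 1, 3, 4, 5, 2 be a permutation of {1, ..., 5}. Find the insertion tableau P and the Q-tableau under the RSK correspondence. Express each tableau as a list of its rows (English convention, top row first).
P = [[1, 2, 4, 5], [3]], Q = [[1, 2, 3, 4], [5]]

Insert each entry of the permutation into P by Schensted row insertion, recording in Q the position of each new cell.

Insert 1: appended to row 1. P = [[1]], Q = [[1]].
Insert 3: appended to row 1. P = [[1, 3]], Q = [[1, 2]].
Insert 4: appended to row 1. P = [[1, 3, 4]], Q = [[1, 2, 3]].
Insert 5: appended to row 1. P = [[1, 3, 4, 5]], Q = [[1, 2, 3, 4]].
Insert 2: 2 bumps 3 from row 1; 3 starts row 2. P = [[1, 2, 4, 5], [3]], Q = [[1, 2, 3, 4], [5]].

So P = [[1, 2, 4, 5], [3]], Q = [[1, 2, 3, 4], [5]].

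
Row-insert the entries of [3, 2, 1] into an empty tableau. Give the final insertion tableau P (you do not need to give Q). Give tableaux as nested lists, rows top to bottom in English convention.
P = [[1], [2], [3]]

Insert 3: appended to row 1. P = [[3]].
Insert 2: 2 bumps 3 from row 1; 3 starts row 2. P = [[2], [3]].
Insert 1: 1 bumps 2 from row 1; 2 bumps 3 from row 2; 3 starts row 3. P = [[1], [2], [3]].

So P = [[1], [2], [3]].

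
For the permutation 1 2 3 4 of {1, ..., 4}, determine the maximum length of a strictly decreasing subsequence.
1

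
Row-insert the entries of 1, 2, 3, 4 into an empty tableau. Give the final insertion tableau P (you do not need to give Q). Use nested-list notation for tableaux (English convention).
P = [[1, 2, 3, 4]]

Insert 1: appended to row 1. P = [[1]].
Insert 2: appended to row 1. P = [[1, 2]].
Insert 3: appended to row 1. P = [[1, 2, 3]].
Insert 4: appended to row 1. P = [[1, 2, 3, 4]].

So P = [[1, 2, 3, 4]].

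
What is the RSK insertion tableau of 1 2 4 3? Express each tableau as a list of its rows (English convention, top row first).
P = [[1, 2, 3], [4]]

After inserting 1: P = [[1]].
After inserting 2: P = [[1, 2]].
After inserting 4: P = [[1, 2, 4]].
After inserting 3: P = [[1, 2, 3], [4]].

So P = [[1, 2, 3], [4]].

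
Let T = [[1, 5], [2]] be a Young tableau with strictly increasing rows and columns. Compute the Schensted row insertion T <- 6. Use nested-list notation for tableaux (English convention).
[[1, 5, 6], [2]]

6 is larger than every entry of row 1, so it is appended to row 1. The new tableau is [[1, 5, 6], [2]].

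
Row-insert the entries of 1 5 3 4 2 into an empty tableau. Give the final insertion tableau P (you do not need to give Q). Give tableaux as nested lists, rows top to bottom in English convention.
Insert 1: appended to row 1. P = [[1]].
Insert 5: appended to row 1. P = [[1, 5]].
Insert 3: 3 bumps 5 from row 1; 5 starts row 2. P = [[1, 3], [5]].
Insert 4: appended to row 1. P = [[1, 3, 4], [5]].
Insert 2: 2 bumps 3 from row 1; 3 bumps 5 from row 2; 5 starts row 3. P = [[1, 2, 4], [3], [5]].

So P = [[1, 2, 4], [3], [5]].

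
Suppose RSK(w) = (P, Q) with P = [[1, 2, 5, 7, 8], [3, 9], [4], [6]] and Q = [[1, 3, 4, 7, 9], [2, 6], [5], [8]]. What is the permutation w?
Reverse RSK: for i = n, n-1, ..., 1, locate i in Q, remove the corresponding corner cell from P, and reverse-bump its entry up through P; the value ejected from row 1 is w(i).

So w = 6 1 4 9 3 5 7 2 8.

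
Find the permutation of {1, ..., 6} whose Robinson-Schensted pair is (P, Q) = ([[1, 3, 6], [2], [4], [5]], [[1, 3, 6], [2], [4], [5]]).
5 2 4 3 1 6

Reverse RSK: for i = n, n-1, ..., 1, locate i in Q, remove the corresponding corner cell from P, and reverse-bump its entry up through P; the value ejected from row 1 is w(i).

So w = 5 2 4 3 1 6.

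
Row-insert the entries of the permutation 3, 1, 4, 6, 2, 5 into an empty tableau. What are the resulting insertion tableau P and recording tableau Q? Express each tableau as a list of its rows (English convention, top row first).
Insert each entry of the permutation into P by Schensted row insertion, recording in Q the position of each new cell.

Insert 3: appended to row 1. P = [[3]], Q = [[1]].
Insert 1: 1 bumps 3 from row 1; 3 starts row 2. P = [[1], [3]], Q = [[1], [2]].
Insert 4: appended to row 1. P = [[1, 4], [3]], Q = [[1, 3], [2]].
Insert 6: appended to row 1. P = [[1, 4, 6], [3]], Q = [[1, 3, 4], [2]].
Insert 2: 2 bumps 4 from row 1; 4 appends to row 2. P = [[1, 2, 6], [3, 4]], Q = [[1, 3, 4], [2, 5]].
Insert 5: 5 bumps 6 from row 1; 6 appends to row 2. P = [[1, 2, 5], [3, 4, 6]], Q = [[1, 3, 4], [2, 5, 6]].

So P = [[1, 2, 5], [3, 4, 6]], Q = [[1, 3, 4], [2, 5, 6]].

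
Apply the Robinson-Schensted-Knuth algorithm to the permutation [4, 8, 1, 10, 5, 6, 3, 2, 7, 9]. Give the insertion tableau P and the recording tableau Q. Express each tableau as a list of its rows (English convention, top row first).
Insert each entry of the permutation into P by Schensted row insertion, recording in Q the position of each new cell.

Insert 4: appended to row 1. P = [[4]], Q = [[1]].
Insert 8: appended to row 1. P = [[4, 8]], Q = [[1, 2]].
Insert 1: 1 bumps 4 from row 1; 4 starts row 2. P = [[1, 8], [4]], Q = [[1, 2], [3]].
Insert 10: appended to row 1. P = [[1, 8, 10], [4]], Q = [[1, 2, 4], [3]].
Insert 5: 5 bumps 8 from row 1; 8 appends to row 2. P = [[1, 5, 10], [4, 8]], Q = [[1, 2, 4], [3, 5]].
Insert 6: 6 bumps 10 from row 1; 10 appends to row 2. P = [[1, 5, 6], [4, 8, 10]], Q = [[1, 2, 4], [3, 5, 6]].
Insert 3: 3 bumps 5 from row 1; 5 bumps 8 from row 2; 8 starts row 3. P = [[1, 3, 6], [4, 5, 10], [8]], Q = [[1, 2, 4], [3, 5, 6], [7]].
Insert 2: 2 bumps 3 from row 1; 3 bumps 4 from row 2; 4 bumps 8 from row 3; 8 starts row 4. P = [[1, 2, 6], [3, 5, 10], [4], [8]], Q = [[1, 2, 4], [3, 5, 6], [7], [8]].
Insert 7: appended to row 1. P = [[1, 2, 6, 7], [3, 5, 10], [4], [8]], Q = [[1, 2, 4, 9], [3, 5, 6], [7], [8]].
Insert 9: appended to row 1. P = [[1, 2, 6, 7, 9], [3, 5, 10], [4], [8]], Q = [[1, 2, 4, 9, 10], [3, 5, 6], [7], [8]].

So P = [[1, 2, 6, 7, 9], [3, 5, 10], [4], [8]], Q = [[1, 2, 4, 9, 10], [3, 5, 6], [7], [8]].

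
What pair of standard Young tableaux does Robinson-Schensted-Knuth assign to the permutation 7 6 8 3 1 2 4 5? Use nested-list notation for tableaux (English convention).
Insert each entry of the permutation into P by Schensted row insertion, recording in Q the position of each new cell.

After inserting 7: P = [[7]].
After inserting 6: P = [[6], [7]].
After inserting 8: P = [[6, 8], [7]].
After inserting 3: P = [[3, 8], [6], [7]].
After inserting 1: P = [[1, 8], [3], [6], [7]].
After inserting 2: P = [[1, 2], [3, 8], [6], [7]].
After inserting 4: P = [[1, 2, 4], [3, 8], [6], [7]].
After inserting 5: P = [[1, 2, 4, 5], [3, 8], [6], [7]].

So P = [[1, 2, 4, 5], [3, 8], [6], [7]], Q = [[1, 3, 7, 8], [2, 6], [4], [5]].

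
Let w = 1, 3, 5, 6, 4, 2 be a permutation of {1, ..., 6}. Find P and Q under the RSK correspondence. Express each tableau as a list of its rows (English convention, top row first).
P = [[1, 2, 4, 6], [3], [5]], Q = [[1, 2, 3, 4], [5], [6]]

Insert each entry of the permutation into P by Schensted row insertion, recording in Q the position of each new cell.

Insert 1: appended to row 1. P = [[1]], Q = [[1]].
Insert 3: appended to row 1. P = [[1, 3]], Q = [[1, 2]].
Insert 5: appended to row 1. P = [[1, 3, 5]], Q = [[1, 2, 3]].
Insert 6: appended to row 1. P = [[1, 3, 5, 6]], Q = [[1, 2, 3, 4]].
Insert 4: 4 bumps 5 from row 1; 5 starts row 2. P = [[1, 3, 4, 6], [5]], Q = [[1, 2, 3, 4], [5]].
Insert 2: 2 bumps 3 from row 1; 3 bumps 5 from row 2; 5 starts row 3. P = [[1, 2, 4, 6], [3], [5]], Q = [[1, 2, 3, 4], [5], [6]].

So P = [[1, 2, 4, 6], [3], [5]], Q = [[1, 2, 3, 4], [5], [6]].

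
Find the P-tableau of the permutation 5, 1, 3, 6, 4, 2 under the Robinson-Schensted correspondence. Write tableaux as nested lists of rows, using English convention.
After inserting 5: P = [[5]].
After inserting 1: P = [[1], [5]].
After inserting 3: P = [[1, 3], [5]].
After inserting 6: P = [[1, 3, 6], [5]].
After inserting 4: P = [[1, 3, 4], [5, 6]].
After inserting 2: P = [[1, 2, 4], [3, 6], [5]].

So P = [[1, 2, 4], [3, 6], [5]].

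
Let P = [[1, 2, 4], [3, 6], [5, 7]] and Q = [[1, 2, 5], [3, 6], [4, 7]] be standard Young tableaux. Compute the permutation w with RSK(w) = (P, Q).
Reverse RSK: for i = n, n-1, ..., 1, locate i in Q, remove the corresponding corner cell from P, and reverse-bump its entry up through P; the value ejected from row 1 is w(i).

So w = 1 5 3 2 7 6 4.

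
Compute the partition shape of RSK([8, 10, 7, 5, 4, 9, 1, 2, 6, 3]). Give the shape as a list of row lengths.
RSK row insertion gives P = [[1, 2, 3], [4, 6], [5, 9], [7, 10], [8]], which has shape [3, 2, 2, 2, 1].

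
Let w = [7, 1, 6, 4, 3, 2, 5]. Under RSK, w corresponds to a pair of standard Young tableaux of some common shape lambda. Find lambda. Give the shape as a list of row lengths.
Row-insert each entry into an empty tableau.

After inserting 7: P = [[7]].
After inserting 1: P = [[1], [7]].
After inserting 6: P = [[1, 6], [7]].
After inserting 4: P = [[1, 4], [6], [7]].
After inserting 3: P = [[1, 3], [4], [6], [7]].
After inserting 2: P = [[1, 2], [3], [4], [6], [7]].
After inserting 5: P = [[1, 2, 5], [3], [4], [6], [7]].

The final insertion tableau P = [[1, 2, 5], [3], [4], [6], [7]] has shape [3, 1, 1, 1, 1].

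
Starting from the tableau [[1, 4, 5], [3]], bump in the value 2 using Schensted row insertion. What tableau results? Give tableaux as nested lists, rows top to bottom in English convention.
In row 1, 2 replaces 4 (the leftmost entry greater than 2); 4 is bumped to row 2. 4 is appended to row 2. The new tableau is [[1, 2, 5], [3, 4]].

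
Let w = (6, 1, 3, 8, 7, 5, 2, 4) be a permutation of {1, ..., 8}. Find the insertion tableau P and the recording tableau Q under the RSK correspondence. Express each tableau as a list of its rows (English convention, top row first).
P = [[1, 2, 4], [3, 5], [6, 7], [8]], Q = [[1, 3, 4], [2, 5], [6, 8], [7]]

Insert each entry of the permutation into P by Schensted row insertion, recording in Q the position of each new cell.

Insert 6: appended to row 1. P = [[6]], Q = [[1]].
Insert 1: 1 bumps 6 from row 1; 6 starts row 2. P = [[1], [6]], Q = [[1], [2]].
Insert 3: appended to row 1. P = [[1, 3], [6]], Q = [[1, 3], [2]].
Insert 8: appended to row 1. P = [[1, 3, 8], [6]], Q = [[1, 3, 4], [2]].
Insert 7: 7 bumps 8 from row 1; 8 appends to row 2. P = [[1, 3, 7], [6, 8]], Q = [[1, 3, 4], [2, 5]].
Insert 5: 5 bumps 7 from row 1; 7 bumps 8 from row 2; 8 starts row 3. P = [[1, 3, 5], [6, 7], [8]], Q = [[1, 3, 4], [2, 5], [6]].
Insert 2: 2 bumps 3 from row 1; 3 bumps 6 from row 2; 6 bumps 8 from row 3; 8 starts row 4. P = [[1, 2, 5], [3, 7], [6], [8]], Q = [[1, 3, 4], [2, 5], [6], [7]].
Insert 4: 4 bumps 5 from row 1; 5 bumps 7 from row 2; 7 appends to row 3. P = [[1, 2, 4], [3, 5], [6, 7], [8]], Q = [[1, 3, 4], [2, 5], [6, 8], [7]].

So P = [[1, 2, 4], [3, 5], [6, 7], [8]], Q = [[1, 3, 4], [2, 5], [6, 8], [7]].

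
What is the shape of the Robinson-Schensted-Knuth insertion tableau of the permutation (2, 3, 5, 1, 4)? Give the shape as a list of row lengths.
RSK row insertion gives P = [[1, 3, 4], [2, 5]], which has shape [3, 2].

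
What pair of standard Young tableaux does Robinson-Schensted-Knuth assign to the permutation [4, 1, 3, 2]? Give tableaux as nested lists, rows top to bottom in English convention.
P = [[1, 2], [3], [4]], Q = [[1, 3], [2], [4]]

Insert each entry of the permutation into P by Schensted row insertion, recording in Q the position of each new cell.

Insert 4: appended to row 1. P = [[4]].
Insert 1: 1 bumps 4 from row 1; 4 starts row 2. P = [[1], [4]].
Insert 3: appended to row 1. P = [[1, 3], [4]].
Insert 2: 2 bumps 3 from row 1; 3 bumps 4 from row 2; 4 starts row 3. P = [[1, 2], [3], [4]].

So P = [[1, 2], [3], [4]], Q = [[1, 3], [2], [4]].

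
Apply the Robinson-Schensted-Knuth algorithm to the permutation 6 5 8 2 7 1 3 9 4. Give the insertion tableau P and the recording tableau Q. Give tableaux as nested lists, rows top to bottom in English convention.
P = [[1, 3, 4], [2, 7, 9], [5, 8], [6]], Q = [[1, 3, 8], [2, 5, 9], [4, 7], [6]]

Insert each entry of the permutation into P by Schensted row insertion, recording in Q the position of each new cell.

After inserting 6: P = [[6]].
After inserting 5: P = [[5], [6]].
After inserting 8: P = [[5, 8], [6]].
After inserting 2: P = [[2, 8], [5], [6]].
After inserting 7: P = [[2, 7], [5, 8], [6]].
After inserting 1: P = [[1, 7], [2, 8], [5], [6]].
After inserting 3: P = [[1, 3], [2, 7], [5, 8], [6]].
After inserting 9: P = [[1, 3, 9], [2, 7], [5, 8], [6]].
After inserting 4: P = [[1, 3, 4], [2, 7, 9], [5, 8], [6]].

So P = [[1, 3, 4], [2, 7, 9], [5, 8], [6]], Q = [[1, 3, 8], [2, 5, 9], [4, 7], [6]].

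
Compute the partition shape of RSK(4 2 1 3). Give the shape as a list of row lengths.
RSK row insertion gives P = [[1, 3], [2], [4]], which has shape [2, 1, 1].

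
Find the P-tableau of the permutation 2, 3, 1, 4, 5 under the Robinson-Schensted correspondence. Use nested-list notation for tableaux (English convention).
Insert 2: appended to row 1. P = [[2]].
Insert 3: appended to row 1. P = [[2, 3]].
Insert 1: 1 bumps 2 from row 1; 2 starts row 2. P = [[1, 3], [2]].
Insert 4: appended to row 1. P = [[1, 3, 4], [2]].
Insert 5: appended to row 1. P = [[1, 3, 4, 5], [2]].

So P = [[1, 3, 4, 5], [2]].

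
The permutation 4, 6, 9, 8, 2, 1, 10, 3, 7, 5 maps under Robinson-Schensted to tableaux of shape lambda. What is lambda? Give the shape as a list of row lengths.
[4, 3, 2, 1]

Row-insert each entry into an empty tableau.

After inserting 4: P = [[4]].
After inserting 6: P = [[4, 6]].
After inserting 9: P = [[4, 6, 9]].
After inserting 8: P = [[4, 6, 8], [9]].
After inserting 2: P = [[2, 6, 8], [4], [9]].
After inserting 1: P = [[1, 6, 8], [2], [4], [9]].
After inserting 10: P = [[1, 6, 8, 10], [2], [4], [9]].
After inserting 3: P = [[1, 3, 8, 10], [2, 6], [4], [9]].
After inserting 7: P = [[1, 3, 7, 10], [2, 6, 8], [4], [9]].
After inserting 5: P = [[1, 3, 5, 10], [2, 6, 7], [4, 8], [9]].

The final insertion tableau P = [[1, 3, 5, 10], [2, 6, 7], [4, 8], [9]] has shape [4, 3, 2, 1].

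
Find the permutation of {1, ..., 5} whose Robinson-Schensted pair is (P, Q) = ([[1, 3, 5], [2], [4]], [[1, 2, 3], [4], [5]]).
2 4 5 3 1

Reverse the RSK construction: for i from n down to 1, find the cell of Q containing i, remove the entry at that cell from P, and reverse-bump it up through P; the value ejected from row 1 is w(i).

Step i=5: Q has 5 at row 3, column 1; remove 4 from row 3 of P and reverse-bump: 4 enters row 2 and ejects 2; 2 enters row 1 and ejects 1. So w(5) = 1. P is now [[2, 3, 5], [4]].
Step i=4: Q has 4 at row 2, column 1; remove 4 from row 2 of P and reverse-bump: 4 enters row 1 and ejects 3. So w(4) = 3. P is now [[2, 4, 5]].
Step i=3: Q has 3 at row 1, column 3; remove that cell from P, ejecting 5. So w(3) = 5. P is now [[2, 4]].
Step i=2: Q has 2 at row 1, column 2; remove that cell from P, ejecting 4. So w(2) = 4. P is now [[2]].
Step i=1: Q has 1 at row 1, column 1; remove that cell from P, ejecting 2. So w(1) = 2. P is now [].

So w = 2 4 5 3 1.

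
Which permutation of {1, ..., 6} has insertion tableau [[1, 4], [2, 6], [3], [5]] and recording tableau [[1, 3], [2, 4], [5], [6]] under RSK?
Reverse the RSK construction: for i from n down to 1, find the cell of Q containing i, remove the entry at that cell from P, and reverse-bump it up through P; the value ejected from row 1 is w(i).

Step i=6: Q has 6 at row 4, column 1; remove 5 from row 4 of P and reverse-bump: 5 enters row 3 and ejects 3; 3 enters row 2 and ejects 2; 2 enters row 1 and ejects 1. So w(6) = 1. P is now [[2, 4], [3, 6], [5]].
Step i=5: Q has 5 at row 3, column 1; remove 5 from row 3 of P and reverse-bump: 5 enters row 2 and ejects 3; 3 enters row 1 and ejects 2. So w(5) = 2. P is now [[3, 4], [5, 6]].
Step i=4: Q has 4 at row 2, column 2; remove 6 from row 2 of P and reverse-bump: 6 enters row 1 and ejects 4. So w(4) = 4. P is now [[3, 6], [5]].
Step i=3: Q has 3 at row 1, column 2; remove that cell from P, ejecting 6. So w(3) = 6. P is now [[3], [5]].
Step i=2: Q has 2 at row 2, column 1; remove 5 from row 2 of P and reverse-bump: 5 enters row 1 and ejects 3. So w(2) = 3. P is now [[5]].
Step i=1: Q has 1 at row 1, column 1; remove that cell from P, ejecting 5. So w(1) = 5. P is now [].

So w = 5 3 6 4 2 1.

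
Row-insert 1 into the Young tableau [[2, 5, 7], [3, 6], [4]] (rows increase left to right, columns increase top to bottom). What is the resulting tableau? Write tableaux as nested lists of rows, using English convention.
[[1, 5, 7], [2, 6], [3], [4]]

In row 1, 1 replaces 2 (the leftmost entry greater than 1); 2 is bumped to row 2. In row 2, 2 replaces 3 (the leftmost entry greater than 2); 3 is bumped to row 3. In row 3, 3 replaces 4 (the leftmost entry greater than 3); 4 is bumped to row 4. 4 starts a new row 4. The new tableau is [[1, 5, 7], [2, 6], [3], [4]].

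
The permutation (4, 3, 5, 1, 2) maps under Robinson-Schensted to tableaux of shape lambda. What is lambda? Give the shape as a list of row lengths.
[2, 2, 1]

Row-insert each entry into an empty tableau.

After inserting 4: P = [[4]].
After inserting 3: P = [[3], [4]].
After inserting 5: P = [[3, 5], [4]].
After inserting 1: P = [[1, 5], [3], [4]].
After inserting 2: P = [[1, 2], [3, 5], [4]].

The final insertion tableau P = [[1, 2], [3, 5], [4]] has shape [2, 2, 1].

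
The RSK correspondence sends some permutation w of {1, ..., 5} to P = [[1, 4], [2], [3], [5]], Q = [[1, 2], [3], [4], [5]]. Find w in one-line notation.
Reverse the RSK construction: for i from n down to 1, find the cell of Q containing i, remove the entry at that cell from P, and reverse-bump it up through P; the value ejected from row 1 is w(i).

Step i=5: Q has 5 at row 4, column 1; remove 5 from row 4 of P and reverse-bump: 5 enters row 3 and ejects 3; 3 enters row 2 and ejects 2; 2 enters row 1 and ejects 1. So w(5) = 1. P is now [[2, 4], [3], [5]].
Step i=4: Q has 4 at row 3, column 1; remove 5 from row 3 of P and reverse-bump: 5 enters row 2 and ejects 3; 3 enters row 1 and ejects 2. So w(4) = 2. P is now [[3, 4], [5]].
Step i=3: Q has 3 at row 2, column 1; remove 5 from row 2 of P and reverse-bump: 5 enters row 1 and ejects 4. So w(3) = 4. P is now [[3, 5]].
Step i=2: Q has 2 at row 1, column 2; remove that cell from P, ejecting 5. So w(2) = 5. P is now [[3]].
Step i=1: Q has 1 at row 1, column 1; remove that cell from P, ejecting 3. So w(1) = 3. P is now [].

So w = 3 5 4 2 1.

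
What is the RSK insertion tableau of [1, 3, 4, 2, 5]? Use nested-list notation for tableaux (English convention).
P = [[1, 2, 4, 5], [3]]

Insert 1: appended to row 1. P = [[1]].
Insert 3: appended to row 1. P = [[1, 3]].
Insert 4: appended to row 1. P = [[1, 3, 4]].
Insert 2: 2 bumps 3 from row 1; 3 starts row 2. P = [[1, 2, 4], [3]].
Insert 5: appended to row 1. P = [[1, 2, 4, 5], [3]].

So P = [[1, 2, 4, 5], [3]].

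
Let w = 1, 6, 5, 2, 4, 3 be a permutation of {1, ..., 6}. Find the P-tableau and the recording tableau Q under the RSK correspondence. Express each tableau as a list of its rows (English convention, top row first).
Insert each entry of the permutation into P by Schensted row insertion, recording in Q the position of each new cell.

After inserting 1: P = [[1]].
After inserting 6: P = [[1, 6]].
After inserting 5: P = [[1, 5], [6]].
After inserting 2: P = [[1, 2], [5], [6]].
After inserting 4: P = [[1, 2, 4], [5], [6]].
After inserting 3: P = [[1, 2, 3], [4], [5], [6]].

So P = [[1, 2, 3], [4], [5], [6]], Q = [[1, 2, 5], [3], [4], [6]].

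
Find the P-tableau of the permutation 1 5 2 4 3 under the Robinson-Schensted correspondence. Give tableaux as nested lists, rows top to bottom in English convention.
P = [[1, 2, 3], [4], [5]]

After inserting 1: P = [[1]].
After inserting 5: P = [[1, 5]].
After inserting 2: P = [[1, 2], [5]].
After inserting 4: P = [[1, 2, 4], [5]].
After inserting 3: P = [[1, 2, 3], [4], [5]].

So P = [[1, 2, 3], [4], [5]].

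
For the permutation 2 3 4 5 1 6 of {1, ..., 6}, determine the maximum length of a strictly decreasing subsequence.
2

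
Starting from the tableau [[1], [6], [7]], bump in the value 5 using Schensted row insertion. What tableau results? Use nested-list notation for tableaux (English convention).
[[1, 5], [6], [7]]

5 is larger than every entry of row 1, so it is appended to row 1. The new tableau is [[1, 5], [6], [7]].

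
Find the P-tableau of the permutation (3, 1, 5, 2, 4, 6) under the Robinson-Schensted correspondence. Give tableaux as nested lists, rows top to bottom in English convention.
P = [[1, 2, 4, 6], [3, 5]]

Insert 3: appended to row 1. P = [[3]].
Insert 1: 1 bumps 3 from row 1; 3 starts row 2. P = [[1], [3]].
Insert 5: appended to row 1. P = [[1, 5], [3]].
Insert 2: 2 bumps 5 from row 1; 5 appends to row 2. P = [[1, 2], [3, 5]].
Insert 4: appended to row 1. P = [[1, 2, 4], [3, 5]].
Insert 6: appended to row 1. P = [[1, 2, 4, 6], [3, 5]].

So P = [[1, 2, 4, 6], [3, 5]].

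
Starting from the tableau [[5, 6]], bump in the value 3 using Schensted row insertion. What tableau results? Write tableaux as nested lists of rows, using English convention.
In row 1, 3 replaces 5 (the leftmost entry greater than 3); 5 is bumped to row 2. 5 starts a new row 2. The new tableau is [[3, 6], [5]].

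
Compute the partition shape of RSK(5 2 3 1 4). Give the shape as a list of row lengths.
[3, 1, 1]

Row-insert each entry into an empty tableau.

After inserting 5: P = [[5]].
After inserting 2: P = [[2], [5]].
After inserting 3: P = [[2, 3], [5]].
After inserting 1: P = [[1, 3], [2], [5]].
After inserting 4: P = [[1, 3, 4], [2], [5]].

The final insertion tableau P = [[1, 3, 4], [2], [5]] has shape [3, 1, 1].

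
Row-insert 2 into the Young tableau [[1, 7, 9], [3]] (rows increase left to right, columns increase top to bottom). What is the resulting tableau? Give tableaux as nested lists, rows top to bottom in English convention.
[[1, 2, 9], [3, 7]]

In row 1, 2 replaces 7 (the leftmost entry greater than 2); 7 is bumped to row 2. 7 is appended to row 2. The new tableau is [[1, 2, 9], [3, 7]].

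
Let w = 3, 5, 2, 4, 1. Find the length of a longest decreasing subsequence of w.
3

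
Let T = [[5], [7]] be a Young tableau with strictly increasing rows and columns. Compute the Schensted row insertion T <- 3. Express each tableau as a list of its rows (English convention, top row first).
[[3], [5], [7]]

In row 1, 3 replaces 5 (the leftmost entry greater than 3); 5 is bumped to row 2. In row 2, 5 replaces 7 (the leftmost entry greater than 5); 7 is bumped to row 3. 7 starts a new row 3. The new tableau is [[3], [5], [7]].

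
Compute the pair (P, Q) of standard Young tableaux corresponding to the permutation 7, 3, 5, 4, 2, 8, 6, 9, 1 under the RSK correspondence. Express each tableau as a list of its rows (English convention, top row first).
Insert each entry of the permutation into P by Schensted row insertion, recording in Q the position of each new cell.

Insert 7: appended to row 1. P = [[7]].
Insert 3: 3 bumps 7 from row 1; 7 starts row 2. P = [[3], [7]].
Insert 5: appended to row 1. P = [[3, 5], [7]].
Insert 4: 4 bumps 5 from row 1; 5 bumps 7 from row 2; 7 starts row 3. P = [[3, 4], [5], [7]].
Insert 2: 2 bumps 3 from row 1; 3 bumps 5 from row 2; 5 bumps 7 from row 3; 7 starts row 4. P = [[2, 4], [3], [5], [7]].
Insert 8: appended to row 1. P = [[2, 4, 8], [3], [5], [7]].
Insert 6: 6 bumps 8 from row 1; 8 appends to row 2. P = [[2, 4, 6], [3, 8], [5], [7]].
Insert 9: appended to row 1. P = [[2, 4, 6, 9], [3, 8], [5], [7]].
Insert 1: 1 bumps 2 from row 1; 2 bumps 3 from row 2; 3 bumps 5 from row 3; 5 bumps 7 from row 4; 7 starts row 5. P = [[1, 4, 6, 9], [2, 8], [3], [5], [7]].

So P = [[1, 4, 6, 9], [2, 8], [3], [5], [7]], Q = [[1, 3, 6, 8], [2, 7], [4], [5], [9]].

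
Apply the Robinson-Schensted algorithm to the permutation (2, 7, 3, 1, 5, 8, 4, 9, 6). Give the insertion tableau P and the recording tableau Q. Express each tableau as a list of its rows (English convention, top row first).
P = [[1, 3, 4, 6, 9], [2, 5, 8], [7]], Q = [[1, 2, 5, 6, 8], [3, 7, 9], [4]]

Insert each entry of the permutation into P by Schensted row insertion, recording in Q the position of each new cell.

Insert 2: appended to row 1. P = [[2]].
Insert 7: appended to row 1. P = [[2, 7]].
Insert 3: 3 bumps 7 from row 1; 7 starts row 2. P = [[2, 3], [7]].
Insert 1: 1 bumps 2 from row 1; 2 bumps 7 from row 2; 7 starts row 3. P = [[1, 3], [2], [7]].
Insert 5: appended to row 1. P = [[1, 3, 5], [2], [7]].
Insert 8: appended to row 1. P = [[1, 3, 5, 8], [2], [7]].
Insert 4: 4 bumps 5 from row 1; 5 appends to row 2. P = [[1, 3, 4, 8], [2, 5], [7]].
Insert 9: appended to row 1. P = [[1, 3, 4, 8, 9], [2, 5], [7]].
Insert 6: 6 bumps 8 from row 1; 8 appends to row 2. P = [[1, 3, 4, 6, 9], [2, 5, 8], [7]].

So P = [[1, 3, 4, 6, 9], [2, 5, 8], [7]], Q = [[1, 2, 5, 6, 8], [3, 7, 9], [4]].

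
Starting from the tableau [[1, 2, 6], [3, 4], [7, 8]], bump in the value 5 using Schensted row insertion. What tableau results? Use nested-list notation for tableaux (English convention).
In row 1, 5 replaces 6 (the leftmost entry greater than 5); 6 is bumped to row 2. 6 is appended to row 2. The new tableau is [[1, 2, 5], [3, 4, 6], [7, 8]].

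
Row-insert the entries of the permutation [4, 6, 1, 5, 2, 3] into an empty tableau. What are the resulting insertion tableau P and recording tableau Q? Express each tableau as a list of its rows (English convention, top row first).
Insert each entry of the permutation into P by Schensted row insertion, recording in Q the position of each new cell.

Insert 4: appended to row 1. P = [[4]].
Insert 6: appended to row 1. P = [[4, 6]].
Insert 1: 1 bumps 4 from row 1; 4 starts row 2. P = [[1, 6], [4]].
Insert 5: 5 bumps 6 from row 1; 6 appends to row 2. P = [[1, 5], [4, 6]].
Insert 2: 2 bumps 5 from row 1; 5 bumps 6 from row 2; 6 starts row 3. P = [[1, 2], [4, 5], [6]].
Insert 3: appended to row 1. P = [[1, 2, 3], [4, 5], [6]].

So P = [[1, 2, 3], [4, 5], [6]], Q = [[1, 2, 6], [3, 4], [5]].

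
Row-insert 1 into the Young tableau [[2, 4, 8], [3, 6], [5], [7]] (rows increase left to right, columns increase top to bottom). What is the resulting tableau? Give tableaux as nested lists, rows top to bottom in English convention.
[[1, 4, 8], [2, 6], [3], [5], [7]]

In row 1, 1 replaces 2 (the leftmost entry greater than 1); 2 is bumped to row 2. In row 2, 2 replaces 3 (the leftmost entry greater than 2); 3 is bumped to row 3. In row 3, 3 replaces 5 (the leftmost entry greater than 3); 5 is bumped to row 4. In row 4, 5 replaces 7 (the leftmost entry greater than 5); 7 is bumped to row 5. 7 starts a new row 5. The new tableau is [[1, 4, 8], [2, 6], [3], [5], [7]].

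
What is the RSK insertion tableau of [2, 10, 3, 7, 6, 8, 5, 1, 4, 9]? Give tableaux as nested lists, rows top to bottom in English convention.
Insert 2: appended to row 1. P = [[2]].
Insert 10: appended to row 1. P = [[2, 10]].
Insert 3: 3 bumps 10 from row 1; 10 starts row 2. P = [[2, 3], [10]].
Insert 7: appended to row 1. P = [[2, 3, 7], [10]].
Insert 6: 6 bumps 7 from row 1; 7 bumps 10 from row 2; 10 starts row 3. P = [[2, 3, 6], [7], [10]].
Insert 8: appended to row 1. P = [[2, 3, 6, 8], [7], [10]].
Insert 5: 5 bumps 6 from row 1; 6 bumps 7 from row 2; 7 bumps 10 from row 3; 10 starts row 4. P = [[2, 3, 5, 8], [6], [7], [10]].
Insert 1: 1 bumps 2 from row 1; 2 bumps 6 from row 2; 6 bumps 7 from row 3; 7 bumps 10 from row 4; 10 starts row 5. P = [[1, 3, 5, 8], [2], [6], [7], [10]].
Insert 4: 4 bumps 5 from row 1; 5 appends to row 2. P = [[1, 3, 4, 8], [2, 5], [6], [7], [10]].
Insert 9: appended to row 1. P = [[1, 3, 4, 8, 9], [2, 5], [6], [7], [10]].

So P = [[1, 3, 4, 8, 9], [2, 5], [6], [7], [10]].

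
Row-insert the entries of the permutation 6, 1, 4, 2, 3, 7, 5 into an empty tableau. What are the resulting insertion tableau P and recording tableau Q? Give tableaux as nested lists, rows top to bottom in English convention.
P = [[1, 2, 3, 5], [4, 7], [6]], Q = [[1, 3, 5, 6], [2, 7], [4]]

Insert each entry of the permutation into P by Schensted row insertion, recording in Q the position of each new cell.

Insert 6: appended to row 1. P = [[6]].
Insert 1: 1 bumps 6 from row 1; 6 starts row 2. P = [[1], [6]].
Insert 4: appended to row 1. P = [[1, 4], [6]].
Insert 2: 2 bumps 4 from row 1; 4 bumps 6 from row 2; 6 starts row 3. P = [[1, 2], [4], [6]].
Insert 3: appended to row 1. P = [[1, 2, 3], [4], [6]].
Insert 7: appended to row 1. P = [[1, 2, 3, 7], [4], [6]].
Insert 5: 5 bumps 7 from row 1; 7 appends to row 2. P = [[1, 2, 3, 5], [4, 7], [6]].

So P = [[1, 2, 3, 5], [4, 7], [6]], Q = [[1, 3, 5, 6], [2, 7], [4]].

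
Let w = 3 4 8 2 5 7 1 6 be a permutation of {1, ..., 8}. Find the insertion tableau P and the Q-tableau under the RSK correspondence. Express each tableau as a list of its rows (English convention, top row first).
P = [[1, 4, 5, 6], [2, 7], [3, 8]], Q = [[1, 2, 3, 6], [4, 5], [7, 8]]

Insert each entry of the permutation into P by Schensted row insertion, recording in Q the position of each new cell.

After inserting 3: P = [[3]].
After inserting 4: P = [[3, 4]].
After inserting 8: P = [[3, 4, 8]].
After inserting 2: P = [[2, 4, 8], [3]].
After inserting 5: P = [[2, 4, 5], [3, 8]].
After inserting 7: P = [[2, 4, 5, 7], [3, 8]].
After inserting 1: P = [[1, 4, 5, 7], [2, 8], [3]].
After inserting 6: P = [[1, 4, 5, 6], [2, 7], [3, 8]].

So P = [[1, 4, 5, 6], [2, 7], [3, 8]], Q = [[1, 2, 3, 6], [4, 5], [7, 8]].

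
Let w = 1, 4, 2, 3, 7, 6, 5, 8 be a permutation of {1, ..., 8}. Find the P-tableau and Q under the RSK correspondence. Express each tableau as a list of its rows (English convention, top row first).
P = [[1, 2, 3, 5, 8], [4, 6], [7]], Q = [[1, 2, 4, 5, 8], [3, 6], [7]]

Insert each entry of the permutation into P by Schensted row insertion, recording in Q the position of each new cell.

Insert 1: appended to row 1. P = [[1]].
Insert 4: appended to row 1. P = [[1, 4]].
Insert 2: 2 bumps 4 from row 1; 4 starts row 2. P = [[1, 2], [4]].
Insert 3: appended to row 1. P = [[1, 2, 3], [4]].
Insert 7: appended to row 1. P = [[1, 2, 3, 7], [4]].
Insert 6: 6 bumps 7 from row 1; 7 appends to row 2. P = [[1, 2, 3, 6], [4, 7]].
Insert 5: 5 bumps 6 from row 1; 6 bumps 7 from row 2; 7 starts row 3. P = [[1, 2, 3, 5], [4, 6], [7]].
Insert 8: appended to row 1. P = [[1, 2, 3, 5, 8], [4, 6], [7]].

So P = [[1, 2, 3, 5, 8], [4, 6], [7]], Q = [[1, 2, 4, 5, 8], [3, 6], [7]].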